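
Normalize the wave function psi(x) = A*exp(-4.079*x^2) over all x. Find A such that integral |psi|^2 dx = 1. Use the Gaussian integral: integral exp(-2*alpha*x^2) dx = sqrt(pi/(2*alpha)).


integral |psi|^2 dx = A^2 * sqrt(pi/(2*alpha)) = 1
A^2 = sqrt(2*alpha/pi)
= sqrt(2 * 4.079 / pi)
= 1.61145
A = sqrt(1.61145)
= 1.2694

1.2694


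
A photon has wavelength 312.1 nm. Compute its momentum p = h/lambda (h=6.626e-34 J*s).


p = h / lambda
= 6.626e-34 / (312.1e-9)
= 6.626e-34 / 3.1210e-07
= 2.1230e-27 kg*m/s

2.1230e-27


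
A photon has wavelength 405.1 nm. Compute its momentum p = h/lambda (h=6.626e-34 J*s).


p = h / lambda
= 6.626e-34 / (405.1e-9)
= 6.626e-34 / 4.0510e-07
= 1.6356e-27 kg*m/s

1.6356e-27


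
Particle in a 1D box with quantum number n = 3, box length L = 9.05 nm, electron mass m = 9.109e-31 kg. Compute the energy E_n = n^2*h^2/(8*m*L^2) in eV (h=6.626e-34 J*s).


E = n^2 * h^2 / (8 * m * L^2)
= 3^2 * (6.626e-34)^2 / (8 * 9.109e-31 * (9.05e-9)^2)
= 9 * 4.3904e-67 / (8 * 9.109e-31 * 8.1903e-17)
= 6.6205e-21 J
= 0.0413 eV

0.0413


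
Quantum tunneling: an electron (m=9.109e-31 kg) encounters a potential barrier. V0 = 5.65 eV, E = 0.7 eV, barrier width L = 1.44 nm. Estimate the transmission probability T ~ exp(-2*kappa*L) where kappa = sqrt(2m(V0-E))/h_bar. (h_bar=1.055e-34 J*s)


V0 - E = 4.95 eV = 7.9299e-19 J
kappa = sqrt(2 * m * (V0-E)) / h_bar
= sqrt(2 * 9.109e-31 * 7.9299e-19) / 1.055e-34
= 1.1393e+10 /m
2*kappa*L = 2 * 1.1393e+10 * 1.44e-9
= 32.8114
T = exp(-32.8114) = 5.626099e-15

5.626099e-15


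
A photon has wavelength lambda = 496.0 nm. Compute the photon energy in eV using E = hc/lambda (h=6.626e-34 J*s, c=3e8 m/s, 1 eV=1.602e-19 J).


E = hc / lambda
= (6.626e-34)(3e8) / (496.0e-9)
= 1.9878e-25 / 4.9600e-07
= 4.0077e-19 J
Converting to eV: 4.0077e-19 / 1.602e-19
= 2.5017 eV

2.5017


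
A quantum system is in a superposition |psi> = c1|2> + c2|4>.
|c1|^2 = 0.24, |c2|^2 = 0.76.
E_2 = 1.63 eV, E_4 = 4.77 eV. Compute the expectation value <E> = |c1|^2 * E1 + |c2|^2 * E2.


<E> = |c1|^2 * E1 + |c2|^2 * E2
= 0.24 * 1.63 + 0.76 * 4.77
= 0.3912 + 3.6252
= 4.0164 eV

4.0164


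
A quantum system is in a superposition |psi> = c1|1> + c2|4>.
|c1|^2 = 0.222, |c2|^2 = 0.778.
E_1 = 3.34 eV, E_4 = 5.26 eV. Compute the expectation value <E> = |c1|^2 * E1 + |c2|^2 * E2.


<E> = |c1|^2 * E1 + |c2|^2 * E2
= 0.222 * 3.34 + 0.778 * 5.26
= 0.7415 + 4.0923
= 4.8338 eV

4.8338


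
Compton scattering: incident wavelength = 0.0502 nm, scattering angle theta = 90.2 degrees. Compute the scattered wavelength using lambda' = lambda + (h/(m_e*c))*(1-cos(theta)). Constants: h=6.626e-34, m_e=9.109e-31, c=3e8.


Compton wavelength: h/(m_e*c) = 2.4247e-12 m
d_lambda = 2.4247e-12 * (1 - cos(90.2 deg))
= 2.4247e-12 * 1.003491
= 2.4332e-12 m = 0.002433 nm
lambda' = 0.0502 + 0.002433
= 0.052633 nm

0.052633


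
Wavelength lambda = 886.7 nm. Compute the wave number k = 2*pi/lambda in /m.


k = 2 * pi / lambda
= 6.2832 / (886.7e-9)
= 6.2832 / 8.8670e-07
= 7.0860e+06 /m

7.0860e+06


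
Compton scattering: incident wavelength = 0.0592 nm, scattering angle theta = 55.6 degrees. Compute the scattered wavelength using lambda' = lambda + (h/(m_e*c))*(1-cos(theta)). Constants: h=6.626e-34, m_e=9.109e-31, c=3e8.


Compton wavelength: h/(m_e*c) = 2.4247e-12 m
d_lambda = 2.4247e-12 * (1 - cos(55.6 deg))
= 2.4247e-12 * 0.435033
= 1.0548e-12 m = 0.001055 nm
lambda' = 0.0592 + 0.001055
= 0.060255 nm

0.060255


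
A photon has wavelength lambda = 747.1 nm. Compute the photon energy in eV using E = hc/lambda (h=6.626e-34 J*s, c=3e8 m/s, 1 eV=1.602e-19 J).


E = hc / lambda
= (6.626e-34)(3e8) / (747.1e-9)
= 1.9878e-25 / 7.4710e-07
= 2.6607e-19 J
Converting to eV: 2.6607e-19 / 1.602e-19
= 1.6609 eV

1.6609


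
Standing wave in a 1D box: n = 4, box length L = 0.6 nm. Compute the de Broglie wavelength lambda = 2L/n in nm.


lambda = 2L / n
= 2 * 0.6 / 4
= 1.2 / 4
= 0.3 nm

0.3


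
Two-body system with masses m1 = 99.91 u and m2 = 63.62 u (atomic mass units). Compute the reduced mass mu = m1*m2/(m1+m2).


mu = m1 * m2 / (m1 + m2)
= 99.91 * 63.62 / (99.91 + 63.62)
= 6356.2742 / 163.53
= 38.8692 u

38.8692


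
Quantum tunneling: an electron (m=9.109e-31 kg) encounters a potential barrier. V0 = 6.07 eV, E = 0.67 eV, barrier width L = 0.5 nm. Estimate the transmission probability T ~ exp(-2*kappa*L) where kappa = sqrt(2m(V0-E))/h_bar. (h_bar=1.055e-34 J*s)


V0 - E = 5.4 eV = 8.6508e-19 J
kappa = sqrt(2 * m * (V0-E)) / h_bar
= sqrt(2 * 9.109e-31 * 8.6508e-19) / 1.055e-34
= 1.1899e+10 /m
2*kappa*L = 2 * 1.1899e+10 * 0.5e-9
= 11.8994
T = exp(-11.8994) = 6.794301e-06

6.794301e-06


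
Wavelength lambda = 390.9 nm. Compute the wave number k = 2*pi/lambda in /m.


k = 2 * pi / lambda
= 6.2832 / (390.9e-9)
= 6.2832 / 3.9090e-07
= 1.6074e+07 /m

1.6074e+07


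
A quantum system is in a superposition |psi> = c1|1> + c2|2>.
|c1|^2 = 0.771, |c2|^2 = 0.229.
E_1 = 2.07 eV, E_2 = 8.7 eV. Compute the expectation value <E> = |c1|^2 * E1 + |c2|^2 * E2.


<E> = |c1|^2 * E1 + |c2|^2 * E2
= 0.771 * 2.07 + 0.229 * 8.7
= 1.596 + 1.9923
= 3.5883 eV

3.5883


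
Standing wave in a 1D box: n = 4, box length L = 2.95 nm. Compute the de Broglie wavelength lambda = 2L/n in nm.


lambda = 2L / n
= 2 * 2.95 / 4
= 5.9 / 4
= 1.475 nm

1.475


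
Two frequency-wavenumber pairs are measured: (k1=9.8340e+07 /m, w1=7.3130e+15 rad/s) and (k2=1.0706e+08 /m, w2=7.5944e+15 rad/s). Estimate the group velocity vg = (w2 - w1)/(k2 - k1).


vg = (w2 - w1) / (k2 - k1)
= (7.5944e+15 - 7.3130e+15) / (1.0706e+08 - 9.8340e+07)
= 2.8140e+14 / 8.7200e+06
= 3.2271e+07 m/s

3.2271e+07


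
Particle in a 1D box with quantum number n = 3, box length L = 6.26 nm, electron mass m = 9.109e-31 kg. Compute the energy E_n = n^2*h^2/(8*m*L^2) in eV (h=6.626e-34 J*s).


E = n^2 * h^2 / (8 * m * L^2)
= 3^2 * (6.626e-34)^2 / (8 * 9.109e-31 * (6.26e-9)^2)
= 9 * 4.3904e-67 / (8 * 9.109e-31 * 3.9188e-17)
= 1.3837e-20 J
= 0.0864 eV

0.0864


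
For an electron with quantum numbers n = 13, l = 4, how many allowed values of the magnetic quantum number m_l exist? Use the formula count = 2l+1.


m_l ranges from -l to +l in integer steps
So m_l goes from -4 to +4
Count = 2l + 1 = 2*4 + 1
= 9

9


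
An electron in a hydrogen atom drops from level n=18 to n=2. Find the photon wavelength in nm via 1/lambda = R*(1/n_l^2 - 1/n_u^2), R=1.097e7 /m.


1/lambda = R * (1/n_l^2 - 1/n_u^2)
= 1.097e7 * (1/2^2 - 1/18^2)
= 1.097e7 * (0.25 - 0.003086)
= 1.097e7 * 0.246914
= 2.7086e+06 /m
lambda = 1 / 2.7086e+06 = 369.1887 nm

369.1887


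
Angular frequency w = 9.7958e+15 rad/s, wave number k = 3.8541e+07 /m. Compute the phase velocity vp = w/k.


vp = w / k
= 9.7958e+15 / 3.8541e+07
= 2.5417e+08 m/s

2.5417e+08


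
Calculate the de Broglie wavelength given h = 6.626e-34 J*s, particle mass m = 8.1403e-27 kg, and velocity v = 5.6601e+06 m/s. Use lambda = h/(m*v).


lambda = h / (m * v)
= 6.626e-34 / (8.1403e-27 * 5.6601e+06)
= 6.626e-34 / 4.6075e-20
= 1.4381e-14 m

1.4381e-14


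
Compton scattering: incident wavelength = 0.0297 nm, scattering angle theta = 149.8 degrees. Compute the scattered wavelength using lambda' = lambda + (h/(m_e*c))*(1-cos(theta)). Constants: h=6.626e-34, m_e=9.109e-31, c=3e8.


Compton wavelength: h/(m_e*c) = 2.4247e-12 m
d_lambda = 2.4247e-12 * (1 - cos(149.8 deg))
= 2.4247e-12 * 1.864275
= 4.5203e-12 m = 0.00452 nm
lambda' = 0.0297 + 0.00452
= 0.03422 nm

0.03422


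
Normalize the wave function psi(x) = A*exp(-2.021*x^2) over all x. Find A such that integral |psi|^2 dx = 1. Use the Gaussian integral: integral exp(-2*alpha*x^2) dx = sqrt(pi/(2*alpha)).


integral |psi|^2 dx = A^2 * sqrt(pi/(2*alpha)) = 1
A^2 = sqrt(2*alpha/pi)
= sqrt(2 * 2.021 / pi)
= 1.134288
A = sqrt(1.134288)
= 1.065

1.065


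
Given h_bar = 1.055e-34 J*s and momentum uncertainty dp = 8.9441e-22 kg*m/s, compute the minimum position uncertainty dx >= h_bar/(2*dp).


dx = h_bar / (2 * dp)
= 1.055e-34 / (2 * 8.9441e-22)
= 1.055e-34 / 1.7888e-21
= 5.8977e-14 m

5.8977e-14


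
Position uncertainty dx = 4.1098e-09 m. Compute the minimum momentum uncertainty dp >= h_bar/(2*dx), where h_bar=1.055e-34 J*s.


dp = h_bar / (2 * dx)
= 1.055e-34 / (2 * 4.1098e-09)
= 1.055e-34 / 8.2196e-09
= 1.2835e-26 kg*m/s

1.2835e-26


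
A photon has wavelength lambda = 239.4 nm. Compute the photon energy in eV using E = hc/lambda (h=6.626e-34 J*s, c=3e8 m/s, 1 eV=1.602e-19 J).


E = hc / lambda
= (6.626e-34)(3e8) / (239.4e-9)
= 1.9878e-25 / 2.3940e-07
= 8.3033e-19 J
Converting to eV: 8.3033e-19 / 1.602e-19
= 5.1831 eV

5.1831


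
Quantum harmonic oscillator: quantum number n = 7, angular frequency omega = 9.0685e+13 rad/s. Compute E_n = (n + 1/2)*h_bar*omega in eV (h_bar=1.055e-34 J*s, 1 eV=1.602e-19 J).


E = (n + 1/2) * h_bar * omega
= (7 + 0.5) * 1.055e-34 * 9.0685e+13
= 7.5 * 9.5673e-21
= 7.1755e-20 J
= 0.4479 eV

0.4479


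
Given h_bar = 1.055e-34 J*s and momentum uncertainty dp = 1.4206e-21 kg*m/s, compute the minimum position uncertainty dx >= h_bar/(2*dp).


dx = h_bar / (2 * dp)
= 1.055e-34 / (2 * 1.4206e-21)
= 1.055e-34 / 2.8412e-21
= 3.7132e-14 m

3.7132e-14


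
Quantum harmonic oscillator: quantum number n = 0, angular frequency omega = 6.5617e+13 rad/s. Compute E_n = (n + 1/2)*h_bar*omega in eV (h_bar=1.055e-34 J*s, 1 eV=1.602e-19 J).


E = (n + 1/2) * h_bar * omega
= (0 + 0.5) * 1.055e-34 * 6.5617e+13
= 0.5 * 6.9226e-21
= 3.4613e-21 J
= 0.0216 eV

0.0216


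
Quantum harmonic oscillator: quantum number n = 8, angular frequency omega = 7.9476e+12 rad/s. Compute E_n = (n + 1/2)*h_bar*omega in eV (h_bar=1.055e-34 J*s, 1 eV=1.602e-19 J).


E = (n + 1/2) * h_bar * omega
= (8 + 0.5) * 1.055e-34 * 7.9476e+12
= 8.5 * 8.3847e-22
= 7.1270e-21 J
= 0.0445 eV

0.0445


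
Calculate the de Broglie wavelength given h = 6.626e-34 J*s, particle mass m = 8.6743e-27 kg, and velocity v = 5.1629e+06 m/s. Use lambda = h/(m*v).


lambda = h / (m * v)
= 6.626e-34 / (8.6743e-27 * 5.1629e+06)
= 6.626e-34 / 4.4785e-20
= 1.4795e-14 m

1.4795e-14


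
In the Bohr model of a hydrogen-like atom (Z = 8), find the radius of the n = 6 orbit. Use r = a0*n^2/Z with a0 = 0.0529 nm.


r = a0 * n^2 / Z
= 0.0529 * 6^2 / 8
= 0.0529 * 36 / 8
= 0.2381 nm

0.2381


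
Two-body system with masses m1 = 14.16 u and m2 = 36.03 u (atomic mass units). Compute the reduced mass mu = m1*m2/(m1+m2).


mu = m1 * m2 / (m1 + m2)
= 14.16 * 36.03 / (14.16 + 36.03)
= 510.1848 / 50.19
= 10.1651 u

10.1651


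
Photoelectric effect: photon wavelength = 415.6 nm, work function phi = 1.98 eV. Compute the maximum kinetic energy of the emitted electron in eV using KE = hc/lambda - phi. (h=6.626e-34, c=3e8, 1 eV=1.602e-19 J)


E_photon = hc / lambda
= (6.626e-34)(3e8) / (415.6e-9)
= 4.7830e-19 J
= 2.9856 eV
KE = E_photon - phi
= 2.9856 - 1.98
= 1.0056 eV

1.0056


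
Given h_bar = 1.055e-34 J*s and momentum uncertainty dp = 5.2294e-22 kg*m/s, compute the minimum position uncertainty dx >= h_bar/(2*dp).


dx = h_bar / (2 * dp)
= 1.055e-34 / (2 * 5.2294e-22)
= 1.055e-34 / 1.0459e-21
= 1.0087e-13 m

1.0087e-13


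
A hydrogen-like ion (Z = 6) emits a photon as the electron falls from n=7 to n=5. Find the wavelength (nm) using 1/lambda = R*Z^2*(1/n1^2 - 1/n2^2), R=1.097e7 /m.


1/lambda = R * Z^2 * (1/n1^2 - 1/n2^2)
= 1.097e7 * 6^2 * (1/5^2 - 1/7^2)
= 1.097e7 * 36 * (0.04 - 0.020408)
= 7.7372e+06 /m
lambda = 1 / 7.7372e+06
= 129.2456 nm

129.2456


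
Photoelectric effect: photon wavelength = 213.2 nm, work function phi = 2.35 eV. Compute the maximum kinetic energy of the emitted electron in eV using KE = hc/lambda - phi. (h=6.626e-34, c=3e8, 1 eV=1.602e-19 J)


E_photon = hc / lambda
= (6.626e-34)(3e8) / (213.2e-9)
= 9.3236e-19 J
= 5.82 eV
KE = E_photon - phi
= 5.82 - 2.35
= 3.47 eV

3.47


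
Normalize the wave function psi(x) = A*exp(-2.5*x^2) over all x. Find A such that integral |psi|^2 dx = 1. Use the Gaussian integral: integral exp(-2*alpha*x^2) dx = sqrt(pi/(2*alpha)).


integral |psi|^2 dx = A^2 * sqrt(pi/(2*alpha)) = 1
A^2 = sqrt(2*alpha/pi)
= sqrt(2 * 2.5 / pi)
= 1.261566
A = sqrt(1.261566)
= 1.1232

1.1232


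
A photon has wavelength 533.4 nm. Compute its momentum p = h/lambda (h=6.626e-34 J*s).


p = h / lambda
= 6.626e-34 / (533.4e-9)
= 6.626e-34 / 5.3340e-07
= 1.2422e-27 kg*m/s

1.2422e-27


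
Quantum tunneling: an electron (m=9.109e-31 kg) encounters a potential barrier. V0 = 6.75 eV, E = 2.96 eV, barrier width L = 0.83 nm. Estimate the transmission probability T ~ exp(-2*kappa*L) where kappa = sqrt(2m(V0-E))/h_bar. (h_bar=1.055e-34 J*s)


V0 - E = 3.79 eV = 6.0716e-19 J
kappa = sqrt(2 * m * (V0-E)) / h_bar
= sqrt(2 * 9.109e-31 * 6.0716e-19) / 1.055e-34
= 9.9689e+09 /m
2*kappa*L = 2 * 9.9689e+09 * 0.83e-9
= 16.5484
T = exp(-16.5484) = 6.502906e-08

6.502906e-08


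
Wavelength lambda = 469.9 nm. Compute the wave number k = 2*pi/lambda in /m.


k = 2 * pi / lambda
= 6.2832 / (469.9e-9)
= 6.2832 / 4.6990e-07
= 1.3371e+07 /m

1.3371e+07


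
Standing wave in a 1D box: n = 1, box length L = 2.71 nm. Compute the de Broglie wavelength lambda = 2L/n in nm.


lambda = 2L / n
= 2 * 2.71 / 1
= 5.42 / 1
= 5.42 nm

5.42


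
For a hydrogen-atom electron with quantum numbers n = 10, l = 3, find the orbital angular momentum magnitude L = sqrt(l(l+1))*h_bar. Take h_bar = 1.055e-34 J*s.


L = sqrt(l*(l+1)) * h_bar
= sqrt(3 * 4) * 1.055e-34
= sqrt(12) * 1.055e-34
= 3.4641 * 1.055e-34
= 3.6546e-34 J*s

3.6546e-34


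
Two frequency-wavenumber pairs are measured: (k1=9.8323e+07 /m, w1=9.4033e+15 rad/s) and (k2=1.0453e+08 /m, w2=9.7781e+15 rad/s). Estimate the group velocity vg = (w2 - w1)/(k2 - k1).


vg = (w2 - w1) / (k2 - k1)
= (9.7781e+15 - 9.4033e+15) / (1.0453e+08 - 9.8323e+07)
= 3.7480e+14 / 6.2070e+06
= 6.0383e+07 m/s

6.0383e+07


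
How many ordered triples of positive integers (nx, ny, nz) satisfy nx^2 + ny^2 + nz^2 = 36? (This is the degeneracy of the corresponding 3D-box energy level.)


Enumerate all (nx, ny, nz) with nx^2 + ny^2 + nz^2 = 36:
(2,4,4)
(4,2,4)
(4,4,2)
Total degeneracy = 3

3


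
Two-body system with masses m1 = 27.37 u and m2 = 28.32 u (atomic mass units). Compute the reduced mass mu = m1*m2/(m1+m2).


mu = m1 * m2 / (m1 + m2)
= 27.37 * 28.32 / (27.37 + 28.32)
= 775.1184 / 55.69
= 13.9184 u

13.9184


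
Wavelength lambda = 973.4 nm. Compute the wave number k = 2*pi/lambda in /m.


k = 2 * pi / lambda
= 6.2832 / (973.4e-9)
= 6.2832 / 9.7340e-07
= 6.4549e+06 /m

6.4549e+06


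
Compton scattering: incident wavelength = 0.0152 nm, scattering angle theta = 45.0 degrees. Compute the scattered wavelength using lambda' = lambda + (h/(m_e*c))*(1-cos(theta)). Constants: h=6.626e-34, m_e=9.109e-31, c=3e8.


Compton wavelength: h/(m_e*c) = 2.4247e-12 m
d_lambda = 2.4247e-12 * (1 - cos(45.0 deg))
= 2.4247e-12 * 0.292893
= 7.1018e-13 m = 0.00071 nm
lambda' = 0.0152 + 0.00071
= 0.01591 nm

0.01591


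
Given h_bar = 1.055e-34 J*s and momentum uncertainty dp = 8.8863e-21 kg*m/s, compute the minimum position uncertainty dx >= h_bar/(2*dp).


dx = h_bar / (2 * dp)
= 1.055e-34 / (2 * 8.8863e-21)
= 1.055e-34 / 1.7773e-20
= 5.9361e-15 m

5.9361e-15


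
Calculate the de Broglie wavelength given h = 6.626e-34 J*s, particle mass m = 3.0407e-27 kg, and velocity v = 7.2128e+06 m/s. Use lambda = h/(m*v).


lambda = h / (m * v)
= 6.626e-34 / (3.0407e-27 * 7.2128e+06)
= 6.626e-34 / 2.1932e-20
= 3.0212e-14 m

3.0212e-14


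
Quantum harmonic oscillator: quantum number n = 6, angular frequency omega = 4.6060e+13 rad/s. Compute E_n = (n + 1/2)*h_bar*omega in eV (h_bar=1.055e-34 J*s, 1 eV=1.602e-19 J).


E = (n + 1/2) * h_bar * omega
= (6 + 0.5) * 1.055e-34 * 4.6060e+13
= 6.5 * 4.8593e-21
= 3.1586e-20 J
= 0.1972 eV

0.1972


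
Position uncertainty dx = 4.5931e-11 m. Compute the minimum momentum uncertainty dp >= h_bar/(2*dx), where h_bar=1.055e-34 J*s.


dp = h_bar / (2 * dx)
= 1.055e-34 / (2 * 4.5931e-11)
= 1.055e-34 / 9.1862e-11
= 1.1485e-24 kg*m/s

1.1485e-24


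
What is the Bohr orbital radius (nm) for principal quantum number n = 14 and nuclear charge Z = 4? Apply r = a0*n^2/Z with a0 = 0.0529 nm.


r = a0 * n^2 / Z
= 0.0529 * 14^2 / 4
= 0.0529 * 196 / 4
= 2.5921 nm

2.5921


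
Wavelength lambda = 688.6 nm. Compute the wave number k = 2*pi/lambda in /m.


k = 2 * pi / lambda
= 6.2832 / (688.6e-9)
= 6.2832 / 6.8860e-07
= 9.1246e+06 /m

9.1246e+06


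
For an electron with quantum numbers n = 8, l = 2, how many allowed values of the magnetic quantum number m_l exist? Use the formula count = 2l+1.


m_l ranges from -l to +l in integer steps
So m_l goes from -2 to +2
Count = 2l + 1 = 2*2 + 1
= 5

5


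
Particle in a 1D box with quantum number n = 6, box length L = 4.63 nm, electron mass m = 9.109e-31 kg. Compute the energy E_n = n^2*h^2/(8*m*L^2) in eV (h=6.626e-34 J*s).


E = n^2 * h^2 / (8 * m * L^2)
= 6^2 * (6.626e-34)^2 / (8 * 9.109e-31 * (4.63e-9)^2)
= 36 * 4.3904e-67 / (8 * 9.109e-31 * 2.1437e-17)
= 1.0118e-19 J
= 0.6316 eV

0.6316


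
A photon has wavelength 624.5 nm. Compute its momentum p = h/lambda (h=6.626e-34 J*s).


p = h / lambda
= 6.626e-34 / (624.5e-9)
= 6.626e-34 / 6.2450e-07
= 1.0610e-27 kg*m/s

1.0610e-27


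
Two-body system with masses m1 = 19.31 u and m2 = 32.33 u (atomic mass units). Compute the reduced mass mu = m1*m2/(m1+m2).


mu = m1 * m2 / (m1 + m2)
= 19.31 * 32.33 / (19.31 + 32.33)
= 624.2923 / 51.64
= 12.0893 u

12.0893


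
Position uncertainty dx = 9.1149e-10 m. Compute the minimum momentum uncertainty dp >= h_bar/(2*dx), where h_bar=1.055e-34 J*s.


dp = h_bar / (2 * dx)
= 1.055e-34 / (2 * 9.1149e-10)
= 1.055e-34 / 1.8230e-09
= 5.7872e-26 kg*m/s

5.7872e-26


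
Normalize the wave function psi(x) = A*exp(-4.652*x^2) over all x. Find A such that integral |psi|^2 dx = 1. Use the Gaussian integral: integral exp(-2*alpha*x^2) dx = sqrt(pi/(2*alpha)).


integral |psi|^2 dx = A^2 * sqrt(pi/(2*alpha)) = 1
A^2 = sqrt(2*alpha/pi)
= sqrt(2 * 4.652 / pi)
= 1.720917
A = sqrt(1.720917)
= 1.3118

1.3118


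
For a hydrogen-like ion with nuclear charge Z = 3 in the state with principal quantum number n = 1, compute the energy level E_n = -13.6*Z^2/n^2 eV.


E_n = -13.6 * Z^2 / n^2
= -13.6 * 3^2 / 1^2
= -13.6 * 9 / 1
= -122.4 eV

-122.4


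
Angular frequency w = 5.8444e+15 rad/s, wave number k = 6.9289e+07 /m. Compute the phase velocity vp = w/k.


vp = w / k
= 5.8444e+15 / 6.9289e+07
= 8.4348e+07 m/s

8.4348e+07


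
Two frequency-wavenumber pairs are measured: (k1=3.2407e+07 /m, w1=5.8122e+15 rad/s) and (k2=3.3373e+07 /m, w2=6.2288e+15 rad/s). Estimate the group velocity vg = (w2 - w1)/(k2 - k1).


vg = (w2 - w1) / (k2 - k1)
= (6.2288e+15 - 5.8122e+15) / (3.3373e+07 - 3.2407e+07)
= 4.1660e+14 / 9.6600e+05
= 4.3126e+08 m/s

4.3126e+08


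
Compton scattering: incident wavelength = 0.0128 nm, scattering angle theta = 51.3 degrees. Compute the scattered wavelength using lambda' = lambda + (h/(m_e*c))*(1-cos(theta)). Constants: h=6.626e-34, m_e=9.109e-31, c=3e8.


Compton wavelength: h/(m_e*c) = 2.4247e-12 m
d_lambda = 2.4247e-12 * (1 - cos(51.3 deg))
= 2.4247e-12 * 0.374757
= 9.0868e-13 m = 0.000909 nm
lambda' = 0.0128 + 0.000909
= 0.013709 nm

0.013709


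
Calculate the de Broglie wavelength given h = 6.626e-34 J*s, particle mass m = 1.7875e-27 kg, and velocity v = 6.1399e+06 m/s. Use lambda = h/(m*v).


lambda = h / (m * v)
= 6.626e-34 / (1.7875e-27 * 6.1399e+06)
= 6.626e-34 / 1.0975e-20
= 6.0373e-14 m

6.0373e-14


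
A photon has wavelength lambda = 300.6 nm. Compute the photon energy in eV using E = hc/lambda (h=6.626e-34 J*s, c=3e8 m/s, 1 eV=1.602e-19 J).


E = hc / lambda
= (6.626e-34)(3e8) / (300.6e-9)
= 1.9878e-25 / 3.0060e-07
= 6.6128e-19 J
Converting to eV: 6.6128e-19 / 1.602e-19
= 4.1278 eV

4.1278


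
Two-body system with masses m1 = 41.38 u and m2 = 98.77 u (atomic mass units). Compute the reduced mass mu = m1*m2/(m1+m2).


mu = m1 * m2 / (m1 + m2)
= 41.38 * 98.77 / (41.38 + 98.77)
= 4087.1026 / 140.15
= 29.1623 u

29.1623


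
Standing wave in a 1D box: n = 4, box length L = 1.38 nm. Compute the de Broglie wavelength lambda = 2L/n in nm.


lambda = 2L / n
= 2 * 1.38 / 4
= 2.76 / 4
= 0.69 nm

0.69


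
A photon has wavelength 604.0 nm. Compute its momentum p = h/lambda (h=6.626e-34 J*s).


p = h / lambda
= 6.626e-34 / (604.0e-9)
= 6.626e-34 / 6.0400e-07
= 1.0970e-27 kg*m/s

1.0970e-27


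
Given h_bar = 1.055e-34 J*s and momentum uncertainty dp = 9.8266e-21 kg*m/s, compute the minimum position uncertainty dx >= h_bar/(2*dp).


dx = h_bar / (2 * dp)
= 1.055e-34 / (2 * 9.8266e-21)
= 1.055e-34 / 1.9653e-20
= 5.3681e-15 m

5.3681e-15


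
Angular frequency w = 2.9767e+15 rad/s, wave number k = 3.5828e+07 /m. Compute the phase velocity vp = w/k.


vp = w / k
= 2.9767e+15 / 3.5828e+07
= 8.3083e+07 m/s

8.3083e+07


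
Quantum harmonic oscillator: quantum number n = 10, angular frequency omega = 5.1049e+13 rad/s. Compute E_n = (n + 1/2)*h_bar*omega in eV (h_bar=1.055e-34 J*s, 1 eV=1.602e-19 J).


E = (n + 1/2) * h_bar * omega
= (10 + 0.5) * 1.055e-34 * 5.1049e+13
= 10.5 * 5.3857e-21
= 5.6550e-20 J
= 0.353 eV

0.353


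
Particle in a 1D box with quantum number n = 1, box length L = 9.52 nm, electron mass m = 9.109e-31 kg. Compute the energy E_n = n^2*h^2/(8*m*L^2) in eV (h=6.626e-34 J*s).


E = n^2 * h^2 / (8 * m * L^2)
= 1^2 * (6.626e-34)^2 / (8 * 9.109e-31 * (9.52e-9)^2)
= 1 * 4.3904e-67 / (8 * 9.109e-31 * 9.0630e-17)
= 6.6477e-22 J
= 0.0041 eV

0.0041


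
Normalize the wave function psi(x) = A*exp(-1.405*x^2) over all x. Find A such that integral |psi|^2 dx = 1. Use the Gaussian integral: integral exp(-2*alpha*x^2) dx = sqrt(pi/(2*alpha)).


integral |psi|^2 dx = A^2 * sqrt(pi/(2*alpha)) = 1
A^2 = sqrt(2*alpha/pi)
= sqrt(2 * 1.405 / pi)
= 0.945754
A = sqrt(0.945754)
= 0.9725

0.9725


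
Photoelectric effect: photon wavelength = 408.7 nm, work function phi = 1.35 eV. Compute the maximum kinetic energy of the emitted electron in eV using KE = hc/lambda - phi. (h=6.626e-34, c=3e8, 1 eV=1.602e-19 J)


E_photon = hc / lambda
= (6.626e-34)(3e8) / (408.7e-9)
= 4.8637e-19 J
= 3.036 eV
KE = E_photon - phi
= 3.036 - 1.35
= 1.686 eV

1.686


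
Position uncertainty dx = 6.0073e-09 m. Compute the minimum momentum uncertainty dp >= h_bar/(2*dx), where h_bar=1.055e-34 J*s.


dp = h_bar / (2 * dx)
= 1.055e-34 / (2 * 6.0073e-09)
= 1.055e-34 / 1.2015e-08
= 8.7810e-27 kg*m/s

8.7810e-27


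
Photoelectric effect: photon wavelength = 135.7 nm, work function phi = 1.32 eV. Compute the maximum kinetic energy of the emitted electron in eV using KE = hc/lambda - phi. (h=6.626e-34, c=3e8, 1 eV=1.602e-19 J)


E_photon = hc / lambda
= (6.626e-34)(3e8) / (135.7e-9)
= 1.4648e-18 J
= 9.1439 eV
KE = E_photon - phi
= 9.1439 - 1.32
= 7.8239 eV

7.8239


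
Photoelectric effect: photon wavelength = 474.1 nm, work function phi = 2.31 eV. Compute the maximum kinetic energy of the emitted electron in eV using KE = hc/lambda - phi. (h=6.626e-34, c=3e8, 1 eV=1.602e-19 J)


E_photon = hc / lambda
= (6.626e-34)(3e8) / (474.1e-9)
= 4.1928e-19 J
= 2.6172 eV
KE = E_photon - phi
= 2.6172 - 2.31
= 0.3072 eV

0.3072


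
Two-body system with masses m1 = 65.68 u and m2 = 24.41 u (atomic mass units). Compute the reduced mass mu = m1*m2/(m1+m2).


mu = m1 * m2 / (m1 + m2)
= 65.68 * 24.41 / (65.68 + 24.41)
= 1603.2488 / 90.09
= 17.7961 u

17.7961


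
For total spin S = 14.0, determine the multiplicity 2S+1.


Spin multiplicity = 2S + 1
= 2 * 14.0 + 1
= 28.0 + 1
= 29

29


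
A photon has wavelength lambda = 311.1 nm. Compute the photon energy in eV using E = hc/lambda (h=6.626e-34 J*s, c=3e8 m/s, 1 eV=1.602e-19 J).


E = hc / lambda
= (6.626e-34)(3e8) / (311.1e-9)
= 1.9878e-25 / 3.1110e-07
= 6.3896e-19 J
Converting to eV: 6.3896e-19 / 1.602e-19
= 3.9885 eV

3.9885


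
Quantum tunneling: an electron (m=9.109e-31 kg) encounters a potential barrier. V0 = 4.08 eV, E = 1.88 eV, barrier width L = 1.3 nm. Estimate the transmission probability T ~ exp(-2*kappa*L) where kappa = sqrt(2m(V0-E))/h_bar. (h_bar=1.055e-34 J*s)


V0 - E = 2.2 eV = 3.5244e-19 J
kappa = sqrt(2 * m * (V0-E)) / h_bar
= sqrt(2 * 9.109e-31 * 3.5244e-19) / 1.055e-34
= 7.5952e+09 /m
2*kappa*L = 2 * 7.5952e+09 * 1.3e-9
= 19.7476
T = exp(-19.7476) = 2.652992e-09

2.652992e-09


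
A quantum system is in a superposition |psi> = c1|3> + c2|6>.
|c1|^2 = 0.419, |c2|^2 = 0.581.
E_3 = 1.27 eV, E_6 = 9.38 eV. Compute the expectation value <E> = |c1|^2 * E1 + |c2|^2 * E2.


<E> = |c1|^2 * E1 + |c2|^2 * E2
= 0.419 * 1.27 + 0.581 * 9.38
= 0.5321 + 5.4498
= 5.9819 eV

5.9819


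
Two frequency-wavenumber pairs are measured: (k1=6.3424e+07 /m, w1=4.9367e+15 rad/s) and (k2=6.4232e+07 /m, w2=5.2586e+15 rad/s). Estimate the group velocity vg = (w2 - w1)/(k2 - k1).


vg = (w2 - w1) / (k2 - k1)
= (5.2586e+15 - 4.9367e+15) / (6.4232e+07 - 6.3424e+07)
= 3.2190e+14 / 8.0800e+05
= 3.9839e+08 m/s

3.9839e+08


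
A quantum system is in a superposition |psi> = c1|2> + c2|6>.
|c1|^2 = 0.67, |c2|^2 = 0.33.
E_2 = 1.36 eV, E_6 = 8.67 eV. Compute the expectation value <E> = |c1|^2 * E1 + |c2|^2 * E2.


<E> = |c1|^2 * E1 + |c2|^2 * E2
= 0.67 * 1.36 + 0.33 * 8.67
= 0.9112 + 2.8611
= 3.7723 eV

3.7723


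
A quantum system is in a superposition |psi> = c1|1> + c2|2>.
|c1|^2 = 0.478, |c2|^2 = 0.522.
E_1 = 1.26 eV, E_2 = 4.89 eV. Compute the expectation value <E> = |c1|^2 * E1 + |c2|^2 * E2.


<E> = |c1|^2 * E1 + |c2|^2 * E2
= 0.478 * 1.26 + 0.522 * 4.89
= 0.6023 + 2.5526
= 3.1549 eV

3.1549


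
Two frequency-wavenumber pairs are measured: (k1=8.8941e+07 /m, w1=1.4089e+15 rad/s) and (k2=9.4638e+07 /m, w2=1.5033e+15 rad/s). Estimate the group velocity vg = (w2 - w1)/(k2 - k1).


vg = (w2 - w1) / (k2 - k1)
= (1.5033e+15 - 1.4089e+15) / (9.4638e+07 - 8.8941e+07)
= 9.4400e+13 / 5.6970e+06
= 1.6570e+07 m/s

1.6570e+07


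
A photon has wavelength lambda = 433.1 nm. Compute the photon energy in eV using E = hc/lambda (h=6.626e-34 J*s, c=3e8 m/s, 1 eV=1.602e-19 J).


E = hc / lambda
= (6.626e-34)(3e8) / (433.1e-9)
= 1.9878e-25 / 4.3310e-07
= 4.5897e-19 J
Converting to eV: 4.5897e-19 / 1.602e-19
= 2.865 eV

2.865


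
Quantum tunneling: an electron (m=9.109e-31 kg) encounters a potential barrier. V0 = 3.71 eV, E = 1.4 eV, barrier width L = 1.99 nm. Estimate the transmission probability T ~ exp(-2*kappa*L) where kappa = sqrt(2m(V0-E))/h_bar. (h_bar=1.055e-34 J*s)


V0 - E = 2.31 eV = 3.7006e-19 J
kappa = sqrt(2 * m * (V0-E)) / h_bar
= sqrt(2 * 9.109e-31 * 3.7006e-19) / 1.055e-34
= 7.7828e+09 /m
2*kappa*L = 2 * 7.7828e+09 * 1.99e-9
= 30.9755
T = exp(-30.9755) = 3.527889e-14

3.527889e-14


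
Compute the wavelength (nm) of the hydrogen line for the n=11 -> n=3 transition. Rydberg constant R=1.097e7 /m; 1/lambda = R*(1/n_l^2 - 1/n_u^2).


1/lambda = R * (1/n_l^2 - 1/n_u^2)
= 1.097e7 * (1/3^2 - 1/11^2)
= 1.097e7 * (0.111111 - 0.008264)
= 1.097e7 * 0.102847
= 1.1282e+06 /m
lambda = 1 / 1.1282e+06 = 886.3459 nm

886.3459


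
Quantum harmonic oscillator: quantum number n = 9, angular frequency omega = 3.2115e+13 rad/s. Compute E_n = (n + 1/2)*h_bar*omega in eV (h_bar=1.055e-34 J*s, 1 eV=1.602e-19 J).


E = (n + 1/2) * h_bar * omega
= (9 + 0.5) * 1.055e-34 * 3.2115e+13
= 9.5 * 3.3881e-21
= 3.2187e-20 J
= 0.2009 eV

0.2009


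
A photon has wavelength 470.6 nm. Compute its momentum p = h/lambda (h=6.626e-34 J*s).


p = h / lambda
= 6.626e-34 / (470.6e-9)
= 6.626e-34 / 4.7060e-07
= 1.4080e-27 kg*m/s

1.4080e-27


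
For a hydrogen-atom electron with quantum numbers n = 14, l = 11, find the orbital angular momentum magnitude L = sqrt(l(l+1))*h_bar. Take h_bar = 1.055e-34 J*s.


L = sqrt(l*(l+1)) * h_bar
= sqrt(11 * 12) * 1.055e-34
= sqrt(132) * 1.055e-34
= 11.4891 * 1.055e-34
= 1.2121e-33 J*s

1.2121e-33


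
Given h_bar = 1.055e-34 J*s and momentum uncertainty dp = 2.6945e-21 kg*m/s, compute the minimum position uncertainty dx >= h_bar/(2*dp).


dx = h_bar / (2 * dp)
= 1.055e-34 / (2 * 2.6945e-21)
= 1.055e-34 / 5.3890e-21
= 1.9577e-14 m

1.9577e-14


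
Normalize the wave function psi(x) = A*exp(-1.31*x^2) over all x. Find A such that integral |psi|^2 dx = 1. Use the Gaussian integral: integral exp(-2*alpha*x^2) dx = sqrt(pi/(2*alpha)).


integral |psi|^2 dx = A^2 * sqrt(pi/(2*alpha)) = 1
A^2 = sqrt(2*alpha/pi)
= sqrt(2 * 1.31 / pi)
= 0.913221
A = sqrt(0.913221)
= 0.9556

0.9556


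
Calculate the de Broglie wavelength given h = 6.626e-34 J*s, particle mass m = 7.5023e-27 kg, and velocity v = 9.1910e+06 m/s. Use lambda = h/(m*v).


lambda = h / (m * v)
= 6.626e-34 / (7.5023e-27 * 9.1910e+06)
= 6.626e-34 / 6.8954e-20
= 9.6094e-15 m

9.6094e-15


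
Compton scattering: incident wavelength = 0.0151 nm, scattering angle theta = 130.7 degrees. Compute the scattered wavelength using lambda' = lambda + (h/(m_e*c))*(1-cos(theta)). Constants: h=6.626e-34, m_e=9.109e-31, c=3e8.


Compton wavelength: h/(m_e*c) = 2.4247e-12 m
d_lambda = 2.4247e-12 * (1 - cos(130.7 deg))
= 2.4247e-12 * 1.652098
= 4.0059e-12 m = 0.004006 nm
lambda' = 0.0151 + 0.004006
= 0.019106 nm

0.019106


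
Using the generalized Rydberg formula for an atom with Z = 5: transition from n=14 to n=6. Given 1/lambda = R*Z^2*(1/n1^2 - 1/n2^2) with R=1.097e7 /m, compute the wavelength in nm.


1/lambda = R * Z^2 * (1/n1^2 - 1/n2^2)
= 1.097e7 * 5^2 * (1/6^2 - 1/14^2)
= 1.097e7 * 25 * (0.027778 - 0.005102)
= 6.2188e+06 /m
lambda = 1 / 6.2188e+06
= 160.8022 nm

160.8022


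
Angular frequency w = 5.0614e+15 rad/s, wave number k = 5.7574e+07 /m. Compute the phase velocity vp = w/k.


vp = w / k
= 5.0614e+15 / 5.7574e+07
= 8.7911e+07 m/s

8.7911e+07


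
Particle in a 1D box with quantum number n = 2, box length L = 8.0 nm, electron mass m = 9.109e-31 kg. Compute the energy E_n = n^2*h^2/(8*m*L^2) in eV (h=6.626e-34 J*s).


E = n^2 * h^2 / (8 * m * L^2)
= 2^2 * (6.626e-34)^2 / (8 * 9.109e-31 * (8.0e-9)^2)
= 4 * 4.3904e-67 / (8 * 9.109e-31 * 6.4000e-17)
= 3.7655e-21 J
= 0.0235 eV

0.0235


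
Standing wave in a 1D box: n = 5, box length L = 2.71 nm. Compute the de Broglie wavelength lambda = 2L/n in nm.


lambda = 2L / n
= 2 * 2.71 / 5
= 5.42 / 5
= 1.084 nm

1.084


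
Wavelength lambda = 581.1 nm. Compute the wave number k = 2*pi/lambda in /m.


k = 2 * pi / lambda
= 6.2832 / (581.1e-9)
= 6.2832 / 5.8110e-07
= 1.0813e+07 /m

1.0813e+07


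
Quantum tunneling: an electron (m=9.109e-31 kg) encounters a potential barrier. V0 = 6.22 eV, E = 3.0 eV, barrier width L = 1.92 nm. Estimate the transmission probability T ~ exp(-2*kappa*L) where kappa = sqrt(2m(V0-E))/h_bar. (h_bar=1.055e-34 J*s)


V0 - E = 3.22 eV = 5.1584e-19 J
kappa = sqrt(2 * m * (V0-E)) / h_bar
= sqrt(2 * 9.109e-31 * 5.1584e-19) / 1.055e-34
= 9.1888e+09 /m
2*kappa*L = 2 * 9.1888e+09 * 1.92e-9
= 35.2849
T = exp(-35.2849) = 4.742237e-16

4.742237e-16


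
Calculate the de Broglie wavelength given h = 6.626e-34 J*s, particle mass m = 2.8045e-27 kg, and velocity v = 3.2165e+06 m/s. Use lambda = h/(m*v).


lambda = h / (m * v)
= 6.626e-34 / (2.8045e-27 * 3.2165e+06)
= 6.626e-34 / 9.0207e-21
= 7.3453e-14 m

7.3453e-14


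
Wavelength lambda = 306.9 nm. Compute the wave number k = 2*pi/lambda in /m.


k = 2 * pi / lambda
= 6.2832 / (306.9e-9)
= 6.2832 / 3.0690e-07
= 2.0473e+07 /m

2.0473e+07


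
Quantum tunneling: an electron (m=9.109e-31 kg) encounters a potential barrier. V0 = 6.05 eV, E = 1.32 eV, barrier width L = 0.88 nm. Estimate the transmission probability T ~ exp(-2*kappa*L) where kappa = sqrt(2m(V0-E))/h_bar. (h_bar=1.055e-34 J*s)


V0 - E = 4.73 eV = 7.5775e-19 J
kappa = sqrt(2 * m * (V0-E)) / h_bar
= sqrt(2 * 9.109e-31 * 7.5775e-19) / 1.055e-34
= 1.1137e+10 /m
2*kappa*L = 2 * 1.1137e+10 * 0.88e-9
= 19.6007
T = exp(-19.6007) = 3.072617e-09

3.072617e-09


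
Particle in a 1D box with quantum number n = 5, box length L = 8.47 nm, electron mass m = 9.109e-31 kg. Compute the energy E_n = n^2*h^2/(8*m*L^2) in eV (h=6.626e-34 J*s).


E = n^2 * h^2 / (8 * m * L^2)
= 5^2 * (6.626e-34)^2 / (8 * 9.109e-31 * (8.47e-9)^2)
= 25 * 4.3904e-67 / (8 * 9.109e-31 * 7.1741e-17)
= 2.0995e-20 J
= 0.1311 eV

0.1311


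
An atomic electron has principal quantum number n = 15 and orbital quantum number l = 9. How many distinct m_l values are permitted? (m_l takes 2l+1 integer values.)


m_l ranges from -l to +l in integer steps
So m_l goes from -9 to +9
Count = 2l + 1 = 2*9 + 1
= 19

19


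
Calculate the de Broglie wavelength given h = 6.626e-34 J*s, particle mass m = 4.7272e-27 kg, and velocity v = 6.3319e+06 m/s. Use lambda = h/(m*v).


lambda = h / (m * v)
= 6.626e-34 / (4.7272e-27 * 6.3319e+06)
= 6.626e-34 / 2.9932e-20
= 2.2137e-14 m

2.2137e-14


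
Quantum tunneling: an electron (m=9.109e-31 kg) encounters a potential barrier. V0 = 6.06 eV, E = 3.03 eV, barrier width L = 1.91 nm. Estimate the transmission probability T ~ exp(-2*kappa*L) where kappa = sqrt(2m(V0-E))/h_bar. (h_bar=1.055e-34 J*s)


V0 - E = 3.03 eV = 4.8541e-19 J
kappa = sqrt(2 * m * (V0-E)) / h_bar
= sqrt(2 * 9.109e-31 * 4.8541e-19) / 1.055e-34
= 8.9135e+09 /m
2*kappa*L = 2 * 8.9135e+09 * 1.91e-9
= 34.0497
T = exp(-34.0497) = 1.630741e-15

1.630741e-15


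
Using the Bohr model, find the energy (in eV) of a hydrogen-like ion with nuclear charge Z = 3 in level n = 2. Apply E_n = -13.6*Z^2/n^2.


E_n = -13.6 * Z^2 / n^2
= -13.6 * 3^2 / 2^2
= -13.6 * 9 / 4
= -30.6 eV

-30.6


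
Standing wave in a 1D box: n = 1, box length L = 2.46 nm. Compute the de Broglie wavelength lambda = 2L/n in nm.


lambda = 2L / n
= 2 * 2.46 / 1
= 4.92 / 1
= 4.92 nm

4.92


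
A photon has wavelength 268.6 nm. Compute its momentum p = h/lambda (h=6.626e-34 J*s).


p = h / lambda
= 6.626e-34 / (268.6e-9)
= 6.626e-34 / 2.6860e-07
= 2.4669e-27 kg*m/s

2.4669e-27


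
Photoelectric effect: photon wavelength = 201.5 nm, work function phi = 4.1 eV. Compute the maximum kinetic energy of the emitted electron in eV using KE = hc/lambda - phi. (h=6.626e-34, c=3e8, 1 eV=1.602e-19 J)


E_photon = hc / lambda
= (6.626e-34)(3e8) / (201.5e-9)
= 9.8650e-19 J
= 6.1579 eV
KE = E_photon - phi
= 6.1579 - 4.1
= 2.0579 eV

2.0579


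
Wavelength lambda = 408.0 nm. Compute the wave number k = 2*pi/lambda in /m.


k = 2 * pi / lambda
= 6.2832 / (408.0e-9)
= 6.2832 / 4.0800e-07
= 1.5400e+07 /m

1.5400e+07


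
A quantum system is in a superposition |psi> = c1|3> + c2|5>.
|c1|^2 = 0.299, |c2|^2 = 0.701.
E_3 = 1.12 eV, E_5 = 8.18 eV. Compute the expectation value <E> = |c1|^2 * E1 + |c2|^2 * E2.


<E> = |c1|^2 * E1 + |c2|^2 * E2
= 0.299 * 1.12 + 0.701 * 8.18
= 0.3349 + 5.7342
= 6.0691 eV

6.0691


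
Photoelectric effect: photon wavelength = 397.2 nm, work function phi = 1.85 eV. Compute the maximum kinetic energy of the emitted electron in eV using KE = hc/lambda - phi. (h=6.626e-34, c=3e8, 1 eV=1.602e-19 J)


E_photon = hc / lambda
= (6.626e-34)(3e8) / (397.2e-9)
= 5.0045e-19 J
= 3.1239 eV
KE = E_photon - phi
= 3.1239 - 1.85
= 1.2739 eV

1.2739


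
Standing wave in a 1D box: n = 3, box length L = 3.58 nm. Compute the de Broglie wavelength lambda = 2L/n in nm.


lambda = 2L / n
= 2 * 3.58 / 3
= 7.16 / 3
= 2.3867 nm

2.3867


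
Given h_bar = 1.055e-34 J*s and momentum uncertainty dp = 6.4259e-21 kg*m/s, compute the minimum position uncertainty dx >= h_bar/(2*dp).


dx = h_bar / (2 * dp)
= 1.055e-34 / (2 * 6.4259e-21)
= 1.055e-34 / 1.2852e-20
= 8.2090e-15 m

8.2090e-15


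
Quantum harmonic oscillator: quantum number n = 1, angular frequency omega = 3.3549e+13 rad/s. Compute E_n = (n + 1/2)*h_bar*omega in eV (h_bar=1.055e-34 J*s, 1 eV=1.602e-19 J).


E = (n + 1/2) * h_bar * omega
= (1 + 0.5) * 1.055e-34 * 3.3549e+13
= 1.5 * 3.5394e-21
= 5.3091e-21 J
= 0.0331 eV

0.0331


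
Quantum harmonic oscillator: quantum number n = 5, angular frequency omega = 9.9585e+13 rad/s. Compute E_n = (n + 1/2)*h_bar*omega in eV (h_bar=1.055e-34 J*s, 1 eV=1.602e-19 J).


E = (n + 1/2) * h_bar * omega
= (5 + 0.5) * 1.055e-34 * 9.9585e+13
= 5.5 * 1.0506e-20
= 5.7784e-20 J
= 0.3607 eV

0.3607


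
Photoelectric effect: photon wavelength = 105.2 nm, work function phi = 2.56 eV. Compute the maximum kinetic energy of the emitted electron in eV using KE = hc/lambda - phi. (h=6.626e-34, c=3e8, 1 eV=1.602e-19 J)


E_photon = hc / lambda
= (6.626e-34)(3e8) / (105.2e-9)
= 1.8895e-18 J
= 11.7949 eV
KE = E_photon - phi
= 11.7949 - 2.56
= 9.2349 eV

9.2349


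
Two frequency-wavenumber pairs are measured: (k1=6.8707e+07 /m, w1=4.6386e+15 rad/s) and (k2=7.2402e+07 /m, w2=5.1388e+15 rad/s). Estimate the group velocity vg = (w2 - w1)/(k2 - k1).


vg = (w2 - w1) / (k2 - k1)
= (5.1388e+15 - 4.6386e+15) / (7.2402e+07 - 6.8707e+07)
= 5.0020e+14 / 3.6950e+06
= 1.3537e+08 m/s

1.3537e+08


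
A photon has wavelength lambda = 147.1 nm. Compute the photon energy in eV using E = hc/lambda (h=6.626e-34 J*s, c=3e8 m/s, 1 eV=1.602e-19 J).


E = hc / lambda
= (6.626e-34)(3e8) / (147.1e-9)
= 1.9878e-25 / 1.4710e-07
= 1.3513e-18 J
Converting to eV: 1.3513e-18 / 1.602e-19
= 8.4352 eV

8.4352


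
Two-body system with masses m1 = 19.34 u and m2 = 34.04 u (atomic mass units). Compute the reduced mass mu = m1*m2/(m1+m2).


mu = m1 * m2 / (m1 + m2)
= 19.34 * 34.04 / (19.34 + 34.04)
= 658.3336 / 53.38
= 12.333 u

12.333


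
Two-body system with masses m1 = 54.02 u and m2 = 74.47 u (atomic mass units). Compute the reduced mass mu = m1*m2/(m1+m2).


mu = m1 * m2 / (m1 + m2)
= 54.02 * 74.47 / (54.02 + 74.47)
= 4022.8694 / 128.49
= 31.3088 u

31.3088


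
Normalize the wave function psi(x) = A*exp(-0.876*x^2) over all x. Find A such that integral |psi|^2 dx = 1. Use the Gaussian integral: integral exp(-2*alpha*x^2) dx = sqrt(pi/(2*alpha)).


integral |psi|^2 dx = A^2 * sqrt(pi/(2*alpha)) = 1
A^2 = sqrt(2*alpha/pi)
= sqrt(2 * 0.876 / pi)
= 0.746779
A = sqrt(0.746779)
= 0.8642

0.8642


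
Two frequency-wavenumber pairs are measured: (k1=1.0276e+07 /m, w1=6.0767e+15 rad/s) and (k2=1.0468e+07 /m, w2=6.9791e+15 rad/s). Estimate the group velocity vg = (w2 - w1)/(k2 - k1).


vg = (w2 - w1) / (k2 - k1)
= (6.9791e+15 - 6.0767e+15) / (1.0468e+07 - 1.0276e+07)
= 9.0240e+14 / 1.9200e+05
= 4.7000e+09 m/s

4.7000e+09


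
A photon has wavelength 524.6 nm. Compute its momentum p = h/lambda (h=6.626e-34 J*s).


p = h / lambda
= 6.626e-34 / (524.6e-9)
= 6.626e-34 / 5.2460e-07
= 1.2631e-27 kg*m/s

1.2631e-27


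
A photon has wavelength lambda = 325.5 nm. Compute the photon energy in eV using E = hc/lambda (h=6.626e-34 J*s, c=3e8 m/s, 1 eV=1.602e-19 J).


E = hc / lambda
= (6.626e-34)(3e8) / (325.5e-9)
= 1.9878e-25 / 3.2550e-07
= 6.1069e-19 J
Converting to eV: 6.1069e-19 / 1.602e-19
= 3.8121 eV

3.8121


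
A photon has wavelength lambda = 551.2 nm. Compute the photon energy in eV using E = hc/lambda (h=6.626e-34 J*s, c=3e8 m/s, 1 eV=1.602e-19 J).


E = hc / lambda
= (6.626e-34)(3e8) / (551.2e-9)
= 1.9878e-25 / 5.5120e-07
= 3.6063e-19 J
Converting to eV: 3.6063e-19 / 1.602e-19
= 2.2511 eV

2.2511


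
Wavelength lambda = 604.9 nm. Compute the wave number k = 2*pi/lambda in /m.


k = 2 * pi / lambda
= 6.2832 / (604.9e-9)
= 6.2832 / 6.0490e-07
= 1.0387e+07 /m

1.0387e+07


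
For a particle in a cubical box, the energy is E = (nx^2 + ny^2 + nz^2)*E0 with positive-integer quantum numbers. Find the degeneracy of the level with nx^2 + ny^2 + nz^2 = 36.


Enumerate all (nx, ny, nz) with nx^2 + ny^2 + nz^2 = 36:
(2,4,4)
(4,2,4)
(4,4,2)
Total degeneracy = 3

3


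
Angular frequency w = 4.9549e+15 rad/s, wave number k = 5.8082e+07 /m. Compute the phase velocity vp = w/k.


vp = w / k
= 4.9549e+15 / 5.8082e+07
= 8.5309e+07 m/s

8.5309e+07
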